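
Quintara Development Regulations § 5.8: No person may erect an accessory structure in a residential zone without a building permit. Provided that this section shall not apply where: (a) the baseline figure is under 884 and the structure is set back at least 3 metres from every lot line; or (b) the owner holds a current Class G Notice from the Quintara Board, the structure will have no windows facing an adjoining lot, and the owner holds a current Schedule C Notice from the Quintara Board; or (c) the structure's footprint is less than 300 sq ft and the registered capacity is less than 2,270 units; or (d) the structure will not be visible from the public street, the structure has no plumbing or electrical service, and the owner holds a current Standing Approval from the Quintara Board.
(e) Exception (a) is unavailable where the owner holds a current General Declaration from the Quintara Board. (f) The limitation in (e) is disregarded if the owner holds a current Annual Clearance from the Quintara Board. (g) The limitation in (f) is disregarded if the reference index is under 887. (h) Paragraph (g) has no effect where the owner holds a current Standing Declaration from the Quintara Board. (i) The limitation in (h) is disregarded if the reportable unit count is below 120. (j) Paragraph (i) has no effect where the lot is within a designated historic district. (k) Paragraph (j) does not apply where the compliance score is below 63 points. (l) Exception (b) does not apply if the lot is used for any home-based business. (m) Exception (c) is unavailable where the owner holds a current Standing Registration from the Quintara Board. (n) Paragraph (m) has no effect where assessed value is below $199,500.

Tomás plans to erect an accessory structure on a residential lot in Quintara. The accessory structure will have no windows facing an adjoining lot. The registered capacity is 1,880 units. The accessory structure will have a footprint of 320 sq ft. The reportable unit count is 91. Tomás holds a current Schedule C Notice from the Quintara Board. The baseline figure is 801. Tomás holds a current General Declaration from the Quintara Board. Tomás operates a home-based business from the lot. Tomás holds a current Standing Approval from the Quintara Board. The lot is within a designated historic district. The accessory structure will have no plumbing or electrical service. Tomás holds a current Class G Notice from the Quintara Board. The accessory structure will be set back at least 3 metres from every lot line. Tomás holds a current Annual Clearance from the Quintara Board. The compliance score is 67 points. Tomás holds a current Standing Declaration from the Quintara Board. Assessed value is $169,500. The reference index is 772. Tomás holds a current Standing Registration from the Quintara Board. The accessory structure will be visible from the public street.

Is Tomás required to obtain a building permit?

Exception (a): the baseline figure is 801, under the 884 limit; the setback is at least 3 m on every side — every condition holds. As to paragraphs (e)–(k): (e) is engaged (a current General Declaration is held), but is itself disapplied by (f): (f) operates against (e): a current Annual Clearance is held. (g) would limit (f) — the reference index is 772, under the 887 limit — but (h) sets (g) aside: (h) operates against (g): a current Standing Declaration is held. (i) is triggered (the reportable unit count is 91, below the 120 limit), but is set aside by (j): (j) is engaged — the lot is in a historic district. (k), which would lift (j), is not triggered — the compliance score is 67 points, not below 63 points. So (a) applies.
All of (b)'s requirements are met (a current Class G Notice is held; no windows face an adjoining lot; a current Schedule C Notice is held). However, paragraph (l) must be considered: (l) operates — a home-based business operates on the lot. So (b) is unavailable.
Exception (c) does not apply: the structure's footprint is 320 sq ft, not less than 300 sq ft.
Exception (d) requires that the structure will not be visible from the public street; but the structure will be visible from the street, so (d) is unavailable.

No — exception (a) applies; Tomás does not need a building permit.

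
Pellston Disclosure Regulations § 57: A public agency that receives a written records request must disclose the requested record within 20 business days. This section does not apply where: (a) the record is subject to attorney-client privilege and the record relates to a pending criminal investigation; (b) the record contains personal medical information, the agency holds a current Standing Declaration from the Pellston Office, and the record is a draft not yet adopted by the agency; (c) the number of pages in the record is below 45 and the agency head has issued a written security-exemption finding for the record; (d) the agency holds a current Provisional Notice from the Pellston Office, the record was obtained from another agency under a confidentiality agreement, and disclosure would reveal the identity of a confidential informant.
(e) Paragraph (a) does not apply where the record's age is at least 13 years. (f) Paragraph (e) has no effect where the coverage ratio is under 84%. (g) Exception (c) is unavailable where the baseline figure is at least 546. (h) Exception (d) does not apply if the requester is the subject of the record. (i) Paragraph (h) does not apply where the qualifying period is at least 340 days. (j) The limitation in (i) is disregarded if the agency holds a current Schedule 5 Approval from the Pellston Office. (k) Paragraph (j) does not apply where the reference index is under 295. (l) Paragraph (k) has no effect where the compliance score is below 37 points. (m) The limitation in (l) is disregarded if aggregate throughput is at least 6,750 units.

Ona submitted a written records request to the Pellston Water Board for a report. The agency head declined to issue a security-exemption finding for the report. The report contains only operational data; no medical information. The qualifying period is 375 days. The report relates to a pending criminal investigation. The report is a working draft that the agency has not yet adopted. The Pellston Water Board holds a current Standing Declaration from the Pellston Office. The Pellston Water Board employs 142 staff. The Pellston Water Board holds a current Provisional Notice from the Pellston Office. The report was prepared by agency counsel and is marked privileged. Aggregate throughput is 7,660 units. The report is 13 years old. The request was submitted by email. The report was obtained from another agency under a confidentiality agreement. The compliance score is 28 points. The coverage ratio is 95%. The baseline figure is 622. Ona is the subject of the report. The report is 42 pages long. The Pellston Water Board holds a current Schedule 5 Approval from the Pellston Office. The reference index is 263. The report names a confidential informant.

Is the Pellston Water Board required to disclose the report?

Exception (a)'s conditions are all satisfied: the report is privileged; the report relates to a pending investigation. Turning to paragraphs (e)–(f): (e) is triggered — the record's age is 13 years, meeting the 13 years threshold. (f), which would lift (e), is not triggered — the coverage ratio is 95%, not under 84%. So (a) is unavailable.
Exception (b) requires that the record contains personal medical information; but the report contains only operational data, so (b) is unavailable.
Exception (c) fails — the agency head declined to issue a security-exemption finding.
All of (d)'s requirements are met (a current Provisional Notice is held; the report was obtained under a confidentiality agreement; the report names a confidential informant). Applying paragraphs (h)–(m): (h) would limit (d) — Ona is the subject of the report — but (i) sets (h) aside: (i) operates — the qualifying period is 375 days, meeting the 340 days threshold. (j) would limit (i) — a current Schedule 5 Approval is held — but (k) sets (j) aside: (k) operates — the reference index is 263, under the 295 limit. (l) operates (the compliance score is 28 points, below the 37 points limit), but is set aside by (m): (m) operates against (l): aggregate throughput is 7,660 units, meeting the 6,750 units threshold. Exception (d) stands.

No — exception (d) applies; the Pellston Water Board is not required to disclose the report.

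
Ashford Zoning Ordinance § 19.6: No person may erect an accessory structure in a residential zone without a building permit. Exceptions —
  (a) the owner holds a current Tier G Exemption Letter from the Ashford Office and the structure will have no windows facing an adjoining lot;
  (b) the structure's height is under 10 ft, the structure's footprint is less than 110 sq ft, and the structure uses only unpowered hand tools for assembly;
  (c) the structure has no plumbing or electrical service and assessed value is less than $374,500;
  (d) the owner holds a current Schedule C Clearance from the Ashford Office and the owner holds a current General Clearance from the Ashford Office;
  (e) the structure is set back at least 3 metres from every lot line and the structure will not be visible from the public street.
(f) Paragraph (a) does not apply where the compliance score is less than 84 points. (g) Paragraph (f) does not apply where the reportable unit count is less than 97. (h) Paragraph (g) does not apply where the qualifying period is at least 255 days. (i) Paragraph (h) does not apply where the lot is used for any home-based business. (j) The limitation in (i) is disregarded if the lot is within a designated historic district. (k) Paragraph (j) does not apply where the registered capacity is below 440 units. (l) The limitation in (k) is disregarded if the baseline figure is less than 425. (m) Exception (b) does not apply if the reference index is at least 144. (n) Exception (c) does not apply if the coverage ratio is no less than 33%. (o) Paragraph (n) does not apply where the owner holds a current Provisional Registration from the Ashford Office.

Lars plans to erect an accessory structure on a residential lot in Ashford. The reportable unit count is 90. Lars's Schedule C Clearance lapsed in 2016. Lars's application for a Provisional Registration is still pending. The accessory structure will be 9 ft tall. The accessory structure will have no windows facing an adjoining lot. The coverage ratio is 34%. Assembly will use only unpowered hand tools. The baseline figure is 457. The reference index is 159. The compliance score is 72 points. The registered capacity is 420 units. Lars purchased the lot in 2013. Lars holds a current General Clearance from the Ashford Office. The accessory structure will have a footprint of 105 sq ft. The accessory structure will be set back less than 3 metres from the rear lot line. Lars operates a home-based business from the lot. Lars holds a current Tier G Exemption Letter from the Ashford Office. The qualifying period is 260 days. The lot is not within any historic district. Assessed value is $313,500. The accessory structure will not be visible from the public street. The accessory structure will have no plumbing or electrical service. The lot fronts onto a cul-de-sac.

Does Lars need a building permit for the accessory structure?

Exception (a)'s conditions are all satisfied: a current Tier G Exemption Letter is held; no windows face an adjoining lot. As to paragraphs (f)–(l): (f) would limit (a) — the compliance score is 72 points, less than the 84 points limit — but (g) sets (f) aside: (g) applies — the reportable unit count is 90, less than the 97 limit. (h) would limit (g) — the qualifying period is 260 days, meeting the 255 days threshold — but (i) sets (h) aside: (i) operates against (h): a home-based business operates on the lot. (j), which would lift (i), does not operate here — the lot is not in a historic district. Exception (a) stands.
All of (b)'s requirements are met (the structure's height is 9 ft, under the 10 ft limit; the structure's footprint is 105 sq ft, less than the 110 sq ft limit; assembly uses only hand tools). But applying paragraph (m): (m) operates against (b): the reference index is 159, meeting the 144 threshold. (b) is therefore removed.
All of (c)'s requirements are met (there is no plumbing or electrical service; assessed value is $313,500, less than the $374,500 limit). But: (n) is triggered — the coverage ratio is 34%, meeting the 33% threshold. (o), which would lift (n), is not triggered — the Provisional Registration is not current. So (c) is unavailable.
Exception (d) fails — no current Schedule C Clearance is held.
Exception (e) fails — the rear setback is under 3 m.

No — exception (a) applies; Lars does not need a building permit.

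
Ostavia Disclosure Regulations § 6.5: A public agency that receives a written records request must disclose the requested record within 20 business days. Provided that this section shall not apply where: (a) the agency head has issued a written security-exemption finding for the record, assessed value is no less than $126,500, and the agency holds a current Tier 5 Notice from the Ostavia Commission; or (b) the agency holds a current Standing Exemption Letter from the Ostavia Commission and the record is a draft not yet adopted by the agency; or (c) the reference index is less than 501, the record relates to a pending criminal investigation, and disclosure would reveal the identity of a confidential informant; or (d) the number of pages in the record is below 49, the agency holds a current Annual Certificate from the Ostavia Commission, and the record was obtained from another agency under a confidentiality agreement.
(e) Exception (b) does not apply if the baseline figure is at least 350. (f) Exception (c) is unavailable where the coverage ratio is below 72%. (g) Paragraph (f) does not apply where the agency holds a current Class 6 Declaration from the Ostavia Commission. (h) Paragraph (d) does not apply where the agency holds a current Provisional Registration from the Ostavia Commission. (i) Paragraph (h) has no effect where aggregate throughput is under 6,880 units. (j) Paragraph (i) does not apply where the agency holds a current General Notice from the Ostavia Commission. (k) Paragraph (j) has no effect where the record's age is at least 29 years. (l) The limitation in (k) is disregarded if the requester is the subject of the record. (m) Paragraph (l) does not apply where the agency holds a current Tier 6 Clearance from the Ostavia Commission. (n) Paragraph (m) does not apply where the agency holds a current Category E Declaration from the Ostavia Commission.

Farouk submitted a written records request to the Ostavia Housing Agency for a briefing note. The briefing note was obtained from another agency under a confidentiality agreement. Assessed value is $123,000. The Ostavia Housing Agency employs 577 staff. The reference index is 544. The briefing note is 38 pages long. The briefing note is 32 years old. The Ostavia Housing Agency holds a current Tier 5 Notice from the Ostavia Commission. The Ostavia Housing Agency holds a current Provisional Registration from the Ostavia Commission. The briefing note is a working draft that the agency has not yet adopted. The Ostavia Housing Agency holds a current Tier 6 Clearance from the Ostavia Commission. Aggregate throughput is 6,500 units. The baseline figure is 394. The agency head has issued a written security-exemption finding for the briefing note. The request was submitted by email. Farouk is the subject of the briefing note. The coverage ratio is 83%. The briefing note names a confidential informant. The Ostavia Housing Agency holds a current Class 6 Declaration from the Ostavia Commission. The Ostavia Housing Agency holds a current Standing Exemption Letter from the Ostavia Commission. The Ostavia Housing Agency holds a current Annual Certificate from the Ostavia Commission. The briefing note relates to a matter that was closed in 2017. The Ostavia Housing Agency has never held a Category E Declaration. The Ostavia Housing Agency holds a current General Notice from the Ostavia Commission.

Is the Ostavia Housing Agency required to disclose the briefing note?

Exception (a) does not apply: assessed value is $123,000, short of $126,500.
Exception (b) is satisfied on its face — a current Standing Exemption Letter is held; the briefing note is an unadopted draft. However, paragraph (e) must be considered: (e) operates against (b): the baseline figure is 394, meeting the 350 threshold. (b) is therefore removed.
Exception (c) does not apply: the reference index is 544, not less than 501.
Exception (d)'s conditions are all satisfied: the number of pages in the record is 38, below the 49 limit; a current Annual Certificate is held; the briefing note was obtained under a confidentiality agreement. Considering the limiting provisions: (h) operates (a current Provisional Registration is held), but is set aside by (i): (i) operates — aggregate throughput is 6,500 units, under the 6,880 units limit. (j) would limit (i) — a current General Notice is held — but (k) sets (j) aside: (k) is triggered — the record's age is 32 years, meeting the 29 years threshold. (l) operates (Farouk is the subject of the briefing note), but is itself disapplied by (m): (m) operates against (l): a current Tier 6 Clearance is held. (n) is inapplicable (there is no Category E Declaration in force), so (m) stands. Exception (d) stands.

No — exception (d) applies; the Ostavia Housing Agency is not required to disclose the briefing note.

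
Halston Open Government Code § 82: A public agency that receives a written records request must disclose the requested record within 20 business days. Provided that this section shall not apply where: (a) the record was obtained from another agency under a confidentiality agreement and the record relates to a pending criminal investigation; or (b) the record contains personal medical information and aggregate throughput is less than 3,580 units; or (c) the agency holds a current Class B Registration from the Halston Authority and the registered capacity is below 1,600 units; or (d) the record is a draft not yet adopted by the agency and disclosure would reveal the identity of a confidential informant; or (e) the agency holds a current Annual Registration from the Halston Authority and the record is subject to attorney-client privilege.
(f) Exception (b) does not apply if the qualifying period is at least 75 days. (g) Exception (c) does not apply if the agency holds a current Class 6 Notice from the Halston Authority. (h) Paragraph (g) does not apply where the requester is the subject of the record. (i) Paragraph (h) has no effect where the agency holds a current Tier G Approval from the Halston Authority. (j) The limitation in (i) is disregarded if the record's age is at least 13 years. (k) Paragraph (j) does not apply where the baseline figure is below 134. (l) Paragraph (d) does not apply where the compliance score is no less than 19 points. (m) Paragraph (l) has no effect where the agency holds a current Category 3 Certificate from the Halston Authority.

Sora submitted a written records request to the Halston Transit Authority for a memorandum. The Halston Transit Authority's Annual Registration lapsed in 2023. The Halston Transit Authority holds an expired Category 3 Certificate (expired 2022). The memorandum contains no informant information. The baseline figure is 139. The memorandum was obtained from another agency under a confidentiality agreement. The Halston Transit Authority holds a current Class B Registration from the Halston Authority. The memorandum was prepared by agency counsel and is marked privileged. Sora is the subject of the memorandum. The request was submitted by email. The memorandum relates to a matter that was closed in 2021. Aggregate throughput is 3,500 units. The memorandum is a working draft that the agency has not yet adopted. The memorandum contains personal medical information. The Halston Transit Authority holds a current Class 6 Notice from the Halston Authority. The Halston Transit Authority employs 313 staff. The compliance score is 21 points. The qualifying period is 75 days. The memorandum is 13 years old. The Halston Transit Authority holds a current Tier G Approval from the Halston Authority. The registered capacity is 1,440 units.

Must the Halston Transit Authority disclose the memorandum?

Exception (a) does not apply: the memorandum relates to a closed matter.
Exception (b)'s conditions are all satisfied: the memorandum contains personal medical information; aggregate throughput is 3,500 units, less than the 3,580 units limit. However, paragraph (f) must be considered: (f) operates against (b): the qualifying period is 75 days, meeting the 75 days threshold. So (b) is unavailable.
All of (c)'s requirements are met (a current Class B Registration is held; the registered capacity is 1,440 units, below the 1,600 units limit). Applying paragraphs (g)–(k): (g) operates (a current Class 6 Notice is held), but yields to (h): (h) is triggered — Sora is the subject of the memorandum. (i) would limit (h) — a current Tier G Approval is held — but (j) sets (i) aside: (j) operates against (i): the record's age is 13 years, meeting the 13 years threshold. (k) is not triggered (the baseline figure is 139, not below 134), so (j) stands. Exception (c) stands.
Exception (d) fails — the memorandum contains no informant information.
Exception (e) requires that the agency holds a current Annual Registration from the Halston Authority; but there is no Annual Registration in force, so (e) is unavailable.

No — exception (c) applies; the Halston Transit Authority is not required to disclose the memorandum.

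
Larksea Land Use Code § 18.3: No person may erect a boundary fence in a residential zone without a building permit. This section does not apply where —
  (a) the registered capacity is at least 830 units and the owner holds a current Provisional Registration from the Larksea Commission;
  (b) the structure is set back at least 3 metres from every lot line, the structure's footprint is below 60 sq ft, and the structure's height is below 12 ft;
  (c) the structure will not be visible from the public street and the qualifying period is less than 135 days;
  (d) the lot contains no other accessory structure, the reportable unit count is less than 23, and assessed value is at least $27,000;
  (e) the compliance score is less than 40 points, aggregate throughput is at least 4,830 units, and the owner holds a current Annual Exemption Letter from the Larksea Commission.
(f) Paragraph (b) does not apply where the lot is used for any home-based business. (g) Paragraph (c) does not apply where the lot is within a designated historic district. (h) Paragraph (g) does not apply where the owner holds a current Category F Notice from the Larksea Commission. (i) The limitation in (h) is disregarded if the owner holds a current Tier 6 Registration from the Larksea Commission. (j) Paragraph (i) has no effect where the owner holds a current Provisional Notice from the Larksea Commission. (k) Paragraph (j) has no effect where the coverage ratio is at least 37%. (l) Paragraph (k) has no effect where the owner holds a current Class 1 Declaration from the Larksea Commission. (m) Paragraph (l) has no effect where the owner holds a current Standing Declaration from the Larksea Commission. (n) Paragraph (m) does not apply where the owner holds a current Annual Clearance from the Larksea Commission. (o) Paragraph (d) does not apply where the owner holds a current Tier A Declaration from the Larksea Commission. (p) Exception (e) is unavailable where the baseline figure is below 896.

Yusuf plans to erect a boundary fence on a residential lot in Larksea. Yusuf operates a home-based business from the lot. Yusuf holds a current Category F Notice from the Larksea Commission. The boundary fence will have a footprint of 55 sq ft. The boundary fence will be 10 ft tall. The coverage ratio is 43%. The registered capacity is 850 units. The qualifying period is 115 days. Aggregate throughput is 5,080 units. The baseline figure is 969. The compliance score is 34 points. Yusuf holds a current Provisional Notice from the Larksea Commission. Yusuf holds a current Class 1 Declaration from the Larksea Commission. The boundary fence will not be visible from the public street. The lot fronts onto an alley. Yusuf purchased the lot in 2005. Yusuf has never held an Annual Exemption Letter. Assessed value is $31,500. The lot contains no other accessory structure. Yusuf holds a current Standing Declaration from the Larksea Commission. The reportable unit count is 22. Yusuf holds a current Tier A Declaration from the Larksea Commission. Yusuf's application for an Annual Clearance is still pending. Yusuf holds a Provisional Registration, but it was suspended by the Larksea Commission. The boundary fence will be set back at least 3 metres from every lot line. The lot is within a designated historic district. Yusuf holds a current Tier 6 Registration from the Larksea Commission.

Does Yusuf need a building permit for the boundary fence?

Exception (a) fails — no current Provisional Registration is held.
Exception (b): the setback is at least 3 m on every side; the structure's footprint is 55 sq ft, below the 60 sq ft limit; the structure's height is 10 ft, below the 12 ft limit — every condition holds. But: (f) is engaged — a home-based business operates on the lot. So (b) is unavailable.
Exception (c)'s conditions are all satisfied: the structure will not be visible from the street; the qualifying period is 115 days, less than the 135 days limit. But: (g) is engaged — the lot is in a historic district. (h) is triggered (a current Category F Notice is held), but yields to (i): (i) operates against (h): a current Tier 6 Registration is held. (j) would limit (i) — a current Provisional Notice is held — but (k) sets (j) aside: (k) operates against (j): the coverage ratio is 43%, meeting the 37% threshold. (l) would limit (k) — a current Class 1 Declaration is held — but (m) sets (l) aside: (m) operates against (l): a current Standing Declaration is held. (n) does not operate here (there is no Annual Clearance in force), so (m) stands. So (c) is unavailable.
Exception (d) is satisfied on its face — the lot has no other accessory structure; the reportable unit count is 22, less than the 23 limit; assessed value is $31,500, meeting the $27,000 threshold. But applying paragraph (o): (o) is engaged — a current Tier A Declaration is held. So (d) is unavailable.
Exception (e) does not apply: there is no Annual Exemption Letter in force.
No exception is made out. Yusuf falls within the general rule.

Yes — Yusuf must obtain a building permit.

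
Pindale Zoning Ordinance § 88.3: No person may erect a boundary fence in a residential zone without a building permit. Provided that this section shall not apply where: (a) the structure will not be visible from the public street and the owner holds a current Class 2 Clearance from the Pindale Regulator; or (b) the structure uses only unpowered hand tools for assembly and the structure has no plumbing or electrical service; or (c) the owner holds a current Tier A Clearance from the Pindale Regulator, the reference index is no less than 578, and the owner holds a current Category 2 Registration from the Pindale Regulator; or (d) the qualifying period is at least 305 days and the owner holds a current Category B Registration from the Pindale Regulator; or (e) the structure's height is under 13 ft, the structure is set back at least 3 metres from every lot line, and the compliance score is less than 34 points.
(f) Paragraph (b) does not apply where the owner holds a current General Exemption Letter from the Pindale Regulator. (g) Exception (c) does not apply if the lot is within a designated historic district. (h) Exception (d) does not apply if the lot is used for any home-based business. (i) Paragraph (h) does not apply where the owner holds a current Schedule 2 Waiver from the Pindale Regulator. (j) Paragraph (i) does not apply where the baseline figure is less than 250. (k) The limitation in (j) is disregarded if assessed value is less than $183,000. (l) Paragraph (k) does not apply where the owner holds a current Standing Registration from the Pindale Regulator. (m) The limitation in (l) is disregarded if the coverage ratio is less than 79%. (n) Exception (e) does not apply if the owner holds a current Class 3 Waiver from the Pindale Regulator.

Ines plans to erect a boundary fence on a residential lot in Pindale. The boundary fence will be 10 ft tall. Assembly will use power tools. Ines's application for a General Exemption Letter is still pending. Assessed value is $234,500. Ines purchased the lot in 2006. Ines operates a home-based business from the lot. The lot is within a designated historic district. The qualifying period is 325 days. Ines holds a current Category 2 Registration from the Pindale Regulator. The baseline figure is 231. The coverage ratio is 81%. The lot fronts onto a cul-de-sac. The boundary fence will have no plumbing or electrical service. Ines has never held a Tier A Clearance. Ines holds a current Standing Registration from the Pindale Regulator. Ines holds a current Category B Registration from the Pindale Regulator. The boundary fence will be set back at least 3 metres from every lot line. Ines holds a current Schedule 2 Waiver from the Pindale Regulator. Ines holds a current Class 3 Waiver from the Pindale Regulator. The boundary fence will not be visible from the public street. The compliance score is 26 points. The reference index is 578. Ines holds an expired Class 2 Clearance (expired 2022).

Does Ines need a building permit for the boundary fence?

Exception (a) fails — no current Class 2 Clearance is held.
Exception (b) does not apply: assembly uses power tools.
Exception (c) requires that the owner holds a current Tier A Clearance from the Pindale Regulator; but the Tier A Clearance is not current, so (c) is unavailable.
Exception (d): the qualifying period is 325 days, meeting the 305 days threshold; a current Category B Registration is held — every condition holds. But: (h) operates against (d): a home-based business operates on the lot. (i) would limit (h) — a current Schedule 2 Waiver is held — but (j) sets (i) aside: (j) operates against (i): the baseline figure is 231, less than the 250 limit. (k), which would lift (j), is not triggered — assessed value is $234,500, not less than $183,000. So (d) is unavailable.
Exception (e)'s conditions are all satisfied: the structure's height is 10 ft, under the 13 ft limit; the setback is at least 3 m on every side; the compliance score is 26 points, less than the 34 points limit. However, paragraph (n) must be considered: (n) is engaged — a current Class 3 Waiver is held. So (e) is unavailable.
No exception is made out. Ines falls within the general rule.

Yes — Ines must obtain a building permit.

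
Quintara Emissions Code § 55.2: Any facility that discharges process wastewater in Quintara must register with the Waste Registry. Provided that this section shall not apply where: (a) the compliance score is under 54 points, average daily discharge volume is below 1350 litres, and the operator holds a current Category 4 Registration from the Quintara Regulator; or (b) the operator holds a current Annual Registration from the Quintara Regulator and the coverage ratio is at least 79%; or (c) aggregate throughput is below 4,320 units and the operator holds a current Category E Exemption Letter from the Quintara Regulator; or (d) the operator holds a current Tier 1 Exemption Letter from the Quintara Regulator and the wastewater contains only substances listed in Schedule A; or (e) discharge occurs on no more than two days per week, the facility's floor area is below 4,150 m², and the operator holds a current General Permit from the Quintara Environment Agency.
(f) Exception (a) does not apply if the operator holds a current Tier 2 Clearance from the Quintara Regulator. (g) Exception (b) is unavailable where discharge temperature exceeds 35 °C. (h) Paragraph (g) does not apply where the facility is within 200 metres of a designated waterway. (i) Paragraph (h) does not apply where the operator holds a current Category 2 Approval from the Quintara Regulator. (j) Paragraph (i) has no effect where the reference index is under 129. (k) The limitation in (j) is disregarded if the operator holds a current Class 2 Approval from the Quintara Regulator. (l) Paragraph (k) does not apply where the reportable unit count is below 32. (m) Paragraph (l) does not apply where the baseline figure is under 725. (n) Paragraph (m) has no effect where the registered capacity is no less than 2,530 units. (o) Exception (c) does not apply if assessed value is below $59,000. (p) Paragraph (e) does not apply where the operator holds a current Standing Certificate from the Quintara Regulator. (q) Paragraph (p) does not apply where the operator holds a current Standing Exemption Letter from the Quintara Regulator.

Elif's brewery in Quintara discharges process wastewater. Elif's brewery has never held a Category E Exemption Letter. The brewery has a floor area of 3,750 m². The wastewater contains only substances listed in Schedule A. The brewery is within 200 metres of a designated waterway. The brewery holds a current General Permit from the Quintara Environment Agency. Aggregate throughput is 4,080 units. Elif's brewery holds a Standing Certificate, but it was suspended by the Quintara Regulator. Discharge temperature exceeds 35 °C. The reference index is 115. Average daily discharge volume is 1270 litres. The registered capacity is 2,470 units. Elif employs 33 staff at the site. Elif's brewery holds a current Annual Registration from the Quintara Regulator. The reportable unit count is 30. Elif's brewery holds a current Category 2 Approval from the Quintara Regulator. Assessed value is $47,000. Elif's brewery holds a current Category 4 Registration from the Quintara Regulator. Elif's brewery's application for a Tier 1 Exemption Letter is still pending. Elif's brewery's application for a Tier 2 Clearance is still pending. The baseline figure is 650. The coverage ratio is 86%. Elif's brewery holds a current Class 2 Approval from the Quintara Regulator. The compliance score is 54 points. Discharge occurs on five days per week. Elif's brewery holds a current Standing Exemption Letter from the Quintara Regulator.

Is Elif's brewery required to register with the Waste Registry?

Exception (a) fails — the compliance score is 54 points, not under 54 points.
Exception (b) is satisfied on its face — a current Annual Registration is held; the coverage ratio is 86%, meeting the 79% threshold. Turning to paragraphs (g)–(n): (g) operates — discharge temperature exceeds 35 °C. (h) applies (the brewery is within 200 m of a designated waterway), but yields to (i): (i) applies — a current Category 2 Approval is held. (j) is engaged (the reference index is 115, under the 129 limit), but is itself disapplied by (k): (k) operates against (j): a current Class 2 Approval is held. (l) applies (the reportable unit count is 30, below the 32 limit), but yields to (m): (m) operates against (l): the baseline figure is 650, under the 725 limit. (n), which would lift (m), is not engaged — the registered capacity is 2,470 units, short of 2,530 units. So (b) is unavailable.
Exception (c) fails — the Category E Exemption Letter is not current.
Exception (d) does not apply: the Tier 1 Exemption Letter is not current.
Exception (e) fails — discharge occurs on five days per week.
No exception applies. The general rule governs.

Yes — Elif's brewery must register with the Waste Registry.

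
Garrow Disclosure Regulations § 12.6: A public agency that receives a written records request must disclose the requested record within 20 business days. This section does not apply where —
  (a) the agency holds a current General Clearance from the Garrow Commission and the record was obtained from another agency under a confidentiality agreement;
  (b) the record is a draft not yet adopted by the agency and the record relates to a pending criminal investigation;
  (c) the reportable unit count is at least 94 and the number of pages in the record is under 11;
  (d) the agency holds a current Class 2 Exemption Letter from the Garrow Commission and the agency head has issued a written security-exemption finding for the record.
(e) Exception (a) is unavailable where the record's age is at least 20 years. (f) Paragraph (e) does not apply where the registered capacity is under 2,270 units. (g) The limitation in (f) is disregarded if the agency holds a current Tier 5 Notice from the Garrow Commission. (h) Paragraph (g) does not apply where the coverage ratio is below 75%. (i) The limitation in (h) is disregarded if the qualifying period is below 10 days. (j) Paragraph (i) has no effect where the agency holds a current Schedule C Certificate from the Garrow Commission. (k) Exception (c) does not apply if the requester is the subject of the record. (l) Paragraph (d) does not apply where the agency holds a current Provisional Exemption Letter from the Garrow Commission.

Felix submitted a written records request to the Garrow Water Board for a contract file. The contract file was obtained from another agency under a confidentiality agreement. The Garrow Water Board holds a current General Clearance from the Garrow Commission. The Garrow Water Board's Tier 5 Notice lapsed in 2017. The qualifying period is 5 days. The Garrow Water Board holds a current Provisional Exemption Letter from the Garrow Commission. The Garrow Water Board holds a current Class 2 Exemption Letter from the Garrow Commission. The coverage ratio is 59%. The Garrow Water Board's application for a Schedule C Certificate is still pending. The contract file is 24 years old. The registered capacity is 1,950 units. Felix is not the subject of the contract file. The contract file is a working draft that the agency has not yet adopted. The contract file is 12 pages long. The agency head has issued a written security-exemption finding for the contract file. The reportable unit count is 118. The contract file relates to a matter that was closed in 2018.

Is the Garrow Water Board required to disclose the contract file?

No — exception (a) applies; the Garrow Water Board is not required to disclose the contract file.

Exception (a)'s conditions are all satisfied: a current General Clearance is held; the contract file was obtained under a confidentiality agreement. As to paragraphs (e)–(j): (e) applies (the record's age is 24 years, meeting the 20 years threshold), but is itself disapplied by (f): (f) operates — the registered capacity is 1,950 units, under the 2,270 units limit. (g) does not operate here (there is no Tier 5 Notice in force), so (f) stands. Exception (a) stands.
Exception (b) requires that the record relates to a pending criminal investigation; but the contract file relates to a closed matter, so (b) is unavailable.
Exception (c) requires that the number of pages in the record is under 11; but the number of pages in the record is 12, not under 11, so (c) is unavailable.
Exception (d) is satisfied on its face — a current Class 2 Exemption Letter is held; a written security-exemption finding has been issued. However, paragraph (l) must be considered: (l) applies — a current Provisional Exemption Letter is held. Exception (d) does not apply.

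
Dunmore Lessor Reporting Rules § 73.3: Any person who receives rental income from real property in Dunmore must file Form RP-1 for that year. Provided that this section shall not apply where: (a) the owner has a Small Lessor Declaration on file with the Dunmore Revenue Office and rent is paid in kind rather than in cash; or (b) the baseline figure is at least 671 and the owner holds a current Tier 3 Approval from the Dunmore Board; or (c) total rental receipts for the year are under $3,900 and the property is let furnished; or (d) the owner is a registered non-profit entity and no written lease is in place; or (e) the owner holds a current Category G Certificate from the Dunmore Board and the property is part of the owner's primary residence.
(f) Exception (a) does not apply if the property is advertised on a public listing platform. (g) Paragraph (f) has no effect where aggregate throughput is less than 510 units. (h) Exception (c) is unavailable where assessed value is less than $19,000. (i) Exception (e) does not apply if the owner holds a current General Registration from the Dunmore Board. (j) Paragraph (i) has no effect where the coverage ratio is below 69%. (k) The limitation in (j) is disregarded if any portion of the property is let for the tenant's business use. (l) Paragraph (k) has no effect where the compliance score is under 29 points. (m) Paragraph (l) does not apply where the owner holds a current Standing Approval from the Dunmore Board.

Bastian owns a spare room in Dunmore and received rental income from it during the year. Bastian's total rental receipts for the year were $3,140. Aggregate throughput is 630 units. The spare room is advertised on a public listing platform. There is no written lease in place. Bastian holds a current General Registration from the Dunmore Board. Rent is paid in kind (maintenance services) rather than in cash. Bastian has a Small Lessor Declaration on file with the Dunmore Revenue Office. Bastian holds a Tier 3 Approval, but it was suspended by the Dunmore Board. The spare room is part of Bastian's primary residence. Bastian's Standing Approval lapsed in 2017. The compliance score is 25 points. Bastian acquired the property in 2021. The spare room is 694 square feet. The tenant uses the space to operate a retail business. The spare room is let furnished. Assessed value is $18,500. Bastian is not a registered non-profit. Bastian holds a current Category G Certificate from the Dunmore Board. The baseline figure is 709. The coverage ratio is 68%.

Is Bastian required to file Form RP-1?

Exception (a) is satisfied on its face — a Small Lessor Declaration is on file; rent is paid in kind. But applying paragraphs (f)–(g): (f) operates — the property is publicly advertised. (g), which would lift (f), does not operate here — aggregate throughput is 630 units, not less than 510 units. Exception (a) does not apply.
Exception (b) requires that the owner holds a current Tier 3 Approval from the Dunmore Board; but no current Tier 3 Approval is held, so (b) is unavailable.
Exception (c)'s conditions are all satisfied: total rental receipts for the year are $3,140, under the $3,900 limit; the property is let furnished. Turning to paragraph (h): (h) applies — assessed value is $18,500, less than the $19,000 limit. Exception (c) does not apply.
Exception (d) does not apply: Bastian is not a registered non-profit.
Exception (e): a current Category G Certificate is held; the spare room is part of the primary residence — every condition holds. Applying paragraphs (i)–(m): (i) would limit (e) — a current General Registration is held — but (j) sets (i) aside: (j) operates — the coverage ratio is 68%, below the 69% limit. (k) applies (the space is let for business use), but yields to (l): (l) is engaged — the compliance score is 25 points, under the 29 points limit. (m) is inapplicable (the Standing Approval is not current), so (l) stands. Exception (e) stands.

No — exception (e) applies; Bastian is not required to file Form RP-1.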